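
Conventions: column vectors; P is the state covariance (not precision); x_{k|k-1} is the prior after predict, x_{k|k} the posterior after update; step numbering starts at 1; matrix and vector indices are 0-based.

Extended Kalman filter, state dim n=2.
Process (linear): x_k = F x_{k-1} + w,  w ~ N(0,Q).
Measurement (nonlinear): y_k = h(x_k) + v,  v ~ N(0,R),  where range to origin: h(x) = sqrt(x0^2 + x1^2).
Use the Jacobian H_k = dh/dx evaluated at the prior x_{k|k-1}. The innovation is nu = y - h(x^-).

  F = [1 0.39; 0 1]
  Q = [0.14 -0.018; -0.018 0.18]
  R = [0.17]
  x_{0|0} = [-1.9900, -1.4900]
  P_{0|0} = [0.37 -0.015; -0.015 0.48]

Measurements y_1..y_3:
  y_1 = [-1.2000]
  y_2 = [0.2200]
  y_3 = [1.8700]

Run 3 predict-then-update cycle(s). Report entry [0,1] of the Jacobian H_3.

step 1: x^-=[-2.5711, -1.4900]  P^-=[0.5713 0.1542; 0.1542 0.6600]  H_jac=[-0.8652 -0.5014]  S=[0.8974]  K=[-0.6370; -0.5174]  nu=[-4.1716]  x^+=[0.0861, 0.6686]  P^+=[0.2072 -0.1416; -0.1416 0.4197]
step 2: x^-=[0.3469, 0.6686]  P^-=[0.3006 0.0041; 0.0041 0.5997]  H_jac=[0.4605 0.8876]  S=[0.7097]  K=[0.2002; 0.7528]  nu=[-0.5332]  x^+=[0.2401, 0.2672]  P^+=[0.2722 -0.1029; -0.1029 0.1975]
step 3: x^-=[0.3443, 0.2672]  P^-=[0.3620 -0.0438; -0.0438 0.3775]  H_jac=[0.7900 0.6131]  S=[0.4954]  K=[0.5231; 0.3973]  nu=[1.4342]  x^+=[1.0945, 0.8370]  P^+=[0.2264 -0.1468; -0.1468 0.2993]

H_jac[0,1] = 0.6131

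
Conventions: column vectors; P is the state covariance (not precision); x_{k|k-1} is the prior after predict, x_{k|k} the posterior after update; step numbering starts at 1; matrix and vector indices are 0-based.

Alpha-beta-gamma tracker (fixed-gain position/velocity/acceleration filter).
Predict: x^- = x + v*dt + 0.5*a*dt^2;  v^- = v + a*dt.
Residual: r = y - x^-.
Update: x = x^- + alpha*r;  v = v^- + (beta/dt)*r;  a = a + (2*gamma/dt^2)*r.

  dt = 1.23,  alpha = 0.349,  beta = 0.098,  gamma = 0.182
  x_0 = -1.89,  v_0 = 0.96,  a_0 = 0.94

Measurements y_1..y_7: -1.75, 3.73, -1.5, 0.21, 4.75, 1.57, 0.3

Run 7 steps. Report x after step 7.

step 1: x_pred=0.0019  r=-1.7519  x^+=-0.6095  v^+=1.9766  a^+=0.5185
step 2: x_pred=2.2139  r=1.5161  x^+=2.7430  v^+=2.7352  a^+=0.8833
step 3: x_pred=6.7755  r=-8.2755  x^+=3.8873  v^+=3.1623  a^+=-1.1078
step 4: x_pred=6.9389  r=-6.7289  x^+=4.5905  v^+=1.2636  a^+=-2.7267
step 5: x_pred=4.0820  r=0.6680  x^+=4.3152  v^+=-2.0371  a^+=-2.5660
step 6: x_pred=-0.1316  r=1.7016  x^+=0.4623  v^+=-5.0578  a^+=-2.1566
step 7: x_pred=-7.3902  r=7.6902  x^+=-4.7063  v^+=-7.0977  a^+=-0.3064

x_post = -4.7063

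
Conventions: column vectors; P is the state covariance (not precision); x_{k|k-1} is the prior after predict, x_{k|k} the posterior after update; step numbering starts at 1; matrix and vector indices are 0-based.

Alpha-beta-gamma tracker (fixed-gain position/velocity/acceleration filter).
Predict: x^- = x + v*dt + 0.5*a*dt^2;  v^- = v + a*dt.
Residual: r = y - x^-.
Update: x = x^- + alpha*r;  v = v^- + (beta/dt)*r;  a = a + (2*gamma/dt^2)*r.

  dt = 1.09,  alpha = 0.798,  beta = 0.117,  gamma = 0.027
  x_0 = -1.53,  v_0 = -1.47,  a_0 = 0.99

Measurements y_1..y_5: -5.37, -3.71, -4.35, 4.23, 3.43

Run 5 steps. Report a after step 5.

step 1: x_pred=-2.5442  r=-2.8258  x^+=-4.7992  v^+=-0.6942  a^+=0.8616
step 2: x_pred=-5.0441  r=1.3341  x^+=-3.9795  v^+=0.3881  a^+=0.9222
step 3: x_pred=-3.0086  r=-1.3414  x^+=-4.0790  v^+=1.2493  a^+=0.8612
step 4: x_pred=-2.2057  r=6.4357  x^+=2.9300  v^+=2.8788  a^+=1.1537
step 5: x_pred=6.7533  r=-3.3233  x^+=4.1013  v^+=3.7797  a^+=1.0027

a_post = 1.0027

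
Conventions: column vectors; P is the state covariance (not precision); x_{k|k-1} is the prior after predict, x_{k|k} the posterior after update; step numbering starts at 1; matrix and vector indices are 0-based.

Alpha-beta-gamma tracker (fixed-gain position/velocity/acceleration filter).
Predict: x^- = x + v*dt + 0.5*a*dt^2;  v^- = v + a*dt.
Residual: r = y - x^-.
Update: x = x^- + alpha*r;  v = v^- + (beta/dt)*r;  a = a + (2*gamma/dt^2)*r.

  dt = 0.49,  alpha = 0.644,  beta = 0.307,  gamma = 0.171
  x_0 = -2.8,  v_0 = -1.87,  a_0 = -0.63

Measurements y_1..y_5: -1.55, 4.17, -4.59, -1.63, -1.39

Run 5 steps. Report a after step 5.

step 1: x_pred=-3.7919  r=2.2419  x^+=-2.3481  v^+=-0.7741  a^+=2.5634
step 2: x_pred=-2.4197  r=6.5897  x^+=1.8241  v^+=4.6107  a^+=11.9498
step 3: x_pred=5.5179  r=-10.1079  x^+=-0.9916  v^+=4.1332  a^+=-2.4479
step 4: x_pred=0.7398  r=-2.3698  x^+=-0.7864  v^+=1.4490  a^+=-5.8234
step 5: x_pred=-0.7755  r=-0.6145  x^+=-1.1712  v^+=-1.7896  a^+=-6.6988

a_post = -6.6988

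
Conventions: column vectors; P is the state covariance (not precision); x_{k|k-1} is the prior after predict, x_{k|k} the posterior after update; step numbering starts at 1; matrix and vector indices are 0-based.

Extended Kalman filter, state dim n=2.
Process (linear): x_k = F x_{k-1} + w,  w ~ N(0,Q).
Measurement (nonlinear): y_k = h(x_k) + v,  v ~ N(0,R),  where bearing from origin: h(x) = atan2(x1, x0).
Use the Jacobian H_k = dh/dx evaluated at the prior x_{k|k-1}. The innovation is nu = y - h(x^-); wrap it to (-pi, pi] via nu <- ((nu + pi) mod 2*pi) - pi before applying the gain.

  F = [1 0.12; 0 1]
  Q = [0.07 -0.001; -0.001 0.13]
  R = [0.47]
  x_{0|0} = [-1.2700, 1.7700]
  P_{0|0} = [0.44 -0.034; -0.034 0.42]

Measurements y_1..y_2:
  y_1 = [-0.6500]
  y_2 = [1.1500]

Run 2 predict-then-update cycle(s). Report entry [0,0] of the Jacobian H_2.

step 1: x^-=[-1.0576, 1.7700]  P^-=[0.5079 0.0154; 0.0154 0.5500]  H_jac=[-0.4163 -0.2488]  S=[0.5953]  K=[-0.3617; -0.2406]  nu=[-2.7594]  x^+=[-0.0596, 2.4340]  P^+=[0.4300 -0.0364; -0.0364 0.5155]
step 2: x^-=[0.2324, 2.4340]  P^-=[0.4987 0.0245; 0.0245 0.6455]  H_jac=[-0.4071 0.0389]  S=[0.5529]  K=[-0.3655; 0.0274]  nu=[-0.3256]  x^+=[0.3514, 2.4251]  P^+=[0.4248 0.0300; 0.0300 0.6451]

H_jac[0,0] = -0.4071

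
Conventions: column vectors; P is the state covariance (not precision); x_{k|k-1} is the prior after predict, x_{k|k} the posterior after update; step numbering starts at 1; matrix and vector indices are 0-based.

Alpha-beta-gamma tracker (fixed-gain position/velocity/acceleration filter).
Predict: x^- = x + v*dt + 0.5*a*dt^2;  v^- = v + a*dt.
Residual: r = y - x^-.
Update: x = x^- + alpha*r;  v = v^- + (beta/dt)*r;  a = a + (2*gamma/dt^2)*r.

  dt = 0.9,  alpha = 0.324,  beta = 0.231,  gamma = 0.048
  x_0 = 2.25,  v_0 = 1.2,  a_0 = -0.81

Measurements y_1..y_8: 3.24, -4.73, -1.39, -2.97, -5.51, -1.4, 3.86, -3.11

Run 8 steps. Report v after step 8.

v_post = 3.8822

step 1: x_pred=3.0019  r=0.2381  x^+=3.0791  v^+=0.5321  a^+=-0.7818
step 2: x_pred=3.2413  r=-7.9713  x^+=0.6586  v^+=-2.2175  a^+=-1.7265
step 3: x_pred=-2.0364  r=0.6464  x^+=-1.8269  v^+=-3.6055  a^+=-1.6499
step 4: x_pred=-5.7401  r=2.7701  x^+=-4.8426  v^+=-4.3794  a^+=-1.3216
step 5: x_pred=-9.3193  r=3.8093  x^+=-8.0851  v^+=-4.5912  a^+=-0.8702
step 6: x_pred=-12.5696  r=11.1696  x^+=-8.9506  v^+=-2.5074  a^+=0.4536
step 7: x_pred=-11.0236  r=14.8836  x^+=-6.2013  v^+=1.7210  a^+=2.2176
step 8: x_pred=-3.7543  r=0.6443  x^+=-3.5456  v^+=3.8822  a^+=2.2940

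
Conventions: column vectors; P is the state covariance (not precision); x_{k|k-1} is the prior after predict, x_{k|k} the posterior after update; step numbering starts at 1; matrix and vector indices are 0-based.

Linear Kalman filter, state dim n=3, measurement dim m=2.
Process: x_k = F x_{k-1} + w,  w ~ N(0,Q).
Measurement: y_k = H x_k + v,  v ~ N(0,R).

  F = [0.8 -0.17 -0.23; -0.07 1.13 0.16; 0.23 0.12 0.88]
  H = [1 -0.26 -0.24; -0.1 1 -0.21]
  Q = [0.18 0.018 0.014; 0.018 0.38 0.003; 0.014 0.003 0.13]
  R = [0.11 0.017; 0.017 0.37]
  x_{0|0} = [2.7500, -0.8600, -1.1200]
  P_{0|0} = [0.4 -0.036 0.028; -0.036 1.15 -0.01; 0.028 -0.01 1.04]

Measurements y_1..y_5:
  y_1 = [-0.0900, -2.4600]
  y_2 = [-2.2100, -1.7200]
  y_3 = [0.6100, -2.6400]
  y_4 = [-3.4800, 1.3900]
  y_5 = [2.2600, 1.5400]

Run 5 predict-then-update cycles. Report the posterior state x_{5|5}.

x_post = [0.7346, 0.2903, -0.8275]

step 1: x^-=[2.6038, -1.3435, -0.4563]  P^-=[0.5230 -0.2897 -0.1284; -0.2897 1.8785 0.2790; -0.1284 0.2790 0.9803]  S=[1.0635 -0.7993; -0.7993 2.2323]  K=[0.6642 0.0967; -0.2354 0.7439; -0.5216 -0.1482]  nu=[-3.1526, -0.9519]  x^+=[0.4176, -1.3094, 1.3293]  P^+=[0.1356 0.0928 0.1530; 0.0928 0.3041 0.1123; 0.1530 0.1123 0.7655]
step 2: x^-=[0.2509, -1.2962, 1.1087]  P^-=[0.2433 -0.0014 -0.0372; -0.0014 0.8111 0.2833; -0.0372 0.2833 0.8252]  S=[0.5096 -0.2237; -0.2237 1.0997]  K=[0.5364 0.0928; -0.2745 0.6278; -0.6157 -0.0219]  nu=[-2.5319, -0.1659]  x^+=[-1.1225, -0.7054, 2.6713]  P^+=[0.1095 0.0792 0.1179; 0.0792 0.2622 0.1271; 0.1179 0.1271 0.6375]
step 3: x^-=[-1.3925, -0.2912, 2.0079]  P^-=[0.2364 -0.0090 -0.0415; -0.0090 0.7625 0.2724; -0.0415 0.2724 0.7122]  S=[0.4975 -0.2210; -0.2210 1.0519]  K=[0.5401 0.0908; -0.2754 0.6135; -0.5687 0.0012]  nu=[2.4087, -2.0664]  x^+=[-0.2790, -2.2223, 0.6355]  P^+=[0.1042 0.0742 0.1000; 0.0742 0.2542 0.1165; 0.1000 0.1165 0.5510]
step 4: x^-=[0.0084, -2.3899, 0.2284]  P^-=[0.2353 -0.0080 -0.0348; -0.0080 0.7473 0.2476; -0.0348 0.2476 0.6350]  S=[0.4842 -0.2165; -0.2165 1.0438]  K=[0.5480 0.0904; -0.2672 0.6115; -0.5171 0.0055]  nu=[-4.0550, 3.8287]  x^+=[-1.8676, 1.0347, 2.3466]  P^+=[0.1028 0.0725 0.0924; 0.0725 0.2517 0.1084; 0.0924 0.1084 0.5042]
step 5: x^-=[-2.2097, 1.6754, 1.7596]  P^-=[0.2345 -0.0061 -0.0292; -0.0061 0.7405 0.2323; -0.0292 0.2323 0.5938]  S=[0.4750 -0.2129; -0.2129 1.0415]  K=[0.5524 0.0905; -0.2615 0.6113; -0.4856 0.0068]  nu=[5.3276, 0.0132]  x^+=[0.7346, 0.2903, -0.8275]  P^+=[0.1023 0.0718 0.0890; 0.0718 0.2508 0.1040; 0.0890 0.1040 0.4804]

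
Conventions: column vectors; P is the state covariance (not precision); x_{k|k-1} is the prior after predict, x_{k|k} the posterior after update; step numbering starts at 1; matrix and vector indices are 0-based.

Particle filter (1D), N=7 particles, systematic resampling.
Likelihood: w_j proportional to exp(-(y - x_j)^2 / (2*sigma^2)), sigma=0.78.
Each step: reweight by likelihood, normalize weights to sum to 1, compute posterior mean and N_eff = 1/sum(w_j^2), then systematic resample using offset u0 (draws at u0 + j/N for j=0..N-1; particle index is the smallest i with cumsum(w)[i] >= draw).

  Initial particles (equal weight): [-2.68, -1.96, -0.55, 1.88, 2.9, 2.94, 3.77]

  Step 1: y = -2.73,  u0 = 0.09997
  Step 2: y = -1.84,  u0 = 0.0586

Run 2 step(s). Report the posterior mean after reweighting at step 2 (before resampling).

step 1: w=[0.6113, 0.3763, 0.0123, 0.0000, 0.0000, 0.0000, 0.0000]  mean=-2.3828  Neff=1.9398  idx=[0, 0, 0, 0, 1, 1, 1]
step 2: w=[0.1076, 0.1076, 0.1076, 0.1076, 0.1899, 0.1899, 0.1899]  mean=-2.2699  Neff=6.4740  idx=[0, 1, 3, 4, 5, 5, 6]

post_mean = -2.2699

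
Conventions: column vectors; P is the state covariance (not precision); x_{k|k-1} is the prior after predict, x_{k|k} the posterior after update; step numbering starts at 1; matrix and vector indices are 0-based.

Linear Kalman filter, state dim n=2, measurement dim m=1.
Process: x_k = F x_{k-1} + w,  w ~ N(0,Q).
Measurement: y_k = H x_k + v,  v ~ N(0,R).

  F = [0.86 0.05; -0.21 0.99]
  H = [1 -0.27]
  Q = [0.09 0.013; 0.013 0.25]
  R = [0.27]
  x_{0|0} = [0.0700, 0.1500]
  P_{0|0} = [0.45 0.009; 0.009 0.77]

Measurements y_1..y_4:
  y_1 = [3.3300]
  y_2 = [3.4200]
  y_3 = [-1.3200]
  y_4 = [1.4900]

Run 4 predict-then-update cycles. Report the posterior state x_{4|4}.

x_post = [0.5591, -1.6957]

step 1: x^-=[0.0677, 0.1338]  P^-=[0.4255 -0.0226; -0.0226 1.0208]  S=[0.7821]  K=[0.5518; -0.3813]  nu=[3.2984]  x^+=[1.8879, -1.1238]  P^+=[0.1873 0.1420; 0.1420 0.9071]
step 2: x^-=[1.5674, -1.5090]  P^-=[0.2430 0.1435; 0.1435 1.0883]  S=[0.5149]  K=[0.3968; -0.2921]  nu=[1.4451]  x^+=[2.1408, -1.9311]  P^+=[0.1620 0.2031; 0.2031 1.0443]
step 3: x^-=[1.7446, -2.3613]  P^-=[0.2299 0.2062; 0.2062 1.1963]  S=[0.4757]  K=[0.3662; -0.2454]  nu=[-3.7021]  x^+=[0.3890, -1.4528]  P^+=[0.1661 0.2490; 0.2490 1.1676]
step 4: x^-=[0.2619, -1.5200]  P^-=[0.2372 0.2502; 0.2502 1.2982]  S=[0.4667]  K=[0.3634; -0.2150]  nu=[0.8177]  x^+=[0.5591, -1.6957]  P^+=[0.1755 0.2866; 0.2866 1.2766]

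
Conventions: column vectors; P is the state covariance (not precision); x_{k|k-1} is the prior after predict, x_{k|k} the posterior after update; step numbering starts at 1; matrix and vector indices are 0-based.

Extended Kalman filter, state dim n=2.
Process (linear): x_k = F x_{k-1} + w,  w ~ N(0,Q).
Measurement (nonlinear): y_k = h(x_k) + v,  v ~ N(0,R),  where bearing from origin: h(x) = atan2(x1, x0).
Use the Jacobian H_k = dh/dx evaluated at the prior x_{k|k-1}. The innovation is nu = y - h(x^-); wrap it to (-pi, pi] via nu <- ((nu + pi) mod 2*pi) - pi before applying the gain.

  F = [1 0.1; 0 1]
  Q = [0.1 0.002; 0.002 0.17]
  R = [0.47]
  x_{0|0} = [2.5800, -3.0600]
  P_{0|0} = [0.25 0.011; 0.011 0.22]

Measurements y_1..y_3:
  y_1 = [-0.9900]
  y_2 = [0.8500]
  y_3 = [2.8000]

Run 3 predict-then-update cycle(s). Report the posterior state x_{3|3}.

step 1: x^-=[2.2740, -3.0600]  P^-=[0.3544 0.0350; 0.0350 0.3900]  H_jac=[0.2105 0.1565]  S=[0.4976]  K=[0.1610; 0.1374]  nu=[-0.0583]  x^+=[2.2646, -3.0680]  P^+=[0.3415 0.0240; 0.0240 0.3806]
step 2: x^-=[1.9578, -3.0680]  P^-=[0.4501 0.0641; 0.0641 0.5506]  H_jac=[0.2316 0.1478]  S=[0.5106]  K=[0.2227; 0.1885]  nu=[1.8528]  x^+=[2.3705, -2.7188]  P^+=[0.4248 0.0426; 0.0426 0.5325]
step 3: x^-=[2.0986, -2.7188]  P^-=[0.5386 0.0979; 0.0979 0.7025]  H_jac=[0.2305 0.1779]  S=[0.5289]  K=[0.2677; 0.2790]  nu=[-2.5697]  x^+=[1.4108, -3.4357]  P^+=[0.5007 0.0584; 0.0584 0.6613]

x_post = [1.4108, -3.4357]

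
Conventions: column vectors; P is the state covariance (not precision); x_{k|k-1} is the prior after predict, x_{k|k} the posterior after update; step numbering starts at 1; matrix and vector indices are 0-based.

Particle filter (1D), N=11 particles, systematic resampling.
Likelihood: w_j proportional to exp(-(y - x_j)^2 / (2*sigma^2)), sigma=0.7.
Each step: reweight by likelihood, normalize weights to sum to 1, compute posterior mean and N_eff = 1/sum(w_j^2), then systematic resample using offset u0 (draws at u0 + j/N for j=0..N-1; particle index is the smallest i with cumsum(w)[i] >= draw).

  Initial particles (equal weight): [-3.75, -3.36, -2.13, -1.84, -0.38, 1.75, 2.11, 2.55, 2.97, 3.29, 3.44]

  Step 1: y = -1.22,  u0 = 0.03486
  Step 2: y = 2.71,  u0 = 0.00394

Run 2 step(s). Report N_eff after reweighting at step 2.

step 1: w=[0.0009, 0.0058, 0.2680, 0.4215, 0.3037, 0.0001, 0.0000, 0.0000, 0.0000, 0.0000, 0.0000]  mean=-1.4846  Neff=2.9262  idx=[2, 2, 2, 3, 3, 3, 3, 3, 4, 4, 4]
step 2: w=[0.0000, 0.0000, 0.0000, 0.0000, 0.0000, 0.0000, 0.0000, 0.0000, 0.3333, 0.3333, 0.3333]  mean=-0.3800  Neff=3.0001  idx=[8, 8, 8, 8, 9, 9, 9, 9, 10, 10, 10]

N_eff = 3.0001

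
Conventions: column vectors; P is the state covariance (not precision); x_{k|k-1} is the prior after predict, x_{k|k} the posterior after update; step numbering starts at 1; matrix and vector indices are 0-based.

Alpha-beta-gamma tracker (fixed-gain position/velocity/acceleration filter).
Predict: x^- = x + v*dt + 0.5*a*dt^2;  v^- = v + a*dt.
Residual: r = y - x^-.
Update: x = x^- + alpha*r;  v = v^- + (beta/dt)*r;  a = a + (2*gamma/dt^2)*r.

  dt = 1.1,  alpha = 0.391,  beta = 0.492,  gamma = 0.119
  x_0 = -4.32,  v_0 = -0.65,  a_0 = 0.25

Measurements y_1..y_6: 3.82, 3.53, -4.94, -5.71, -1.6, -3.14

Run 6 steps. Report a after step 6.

a_post = -0.1602

step 1: x_pred=-4.8838  r=8.7037  x^+=-1.4806  v^+=3.5179  a^+=1.9620
step 2: x_pred=3.5762  r=-0.0462  x^+=3.5581  v^+=5.6555  a^+=1.9529
step 3: x_pred=10.9606  r=-15.9006  x^+=4.7435  v^+=0.6917  a^+=-1.1747
step 4: x_pred=4.7937  r=-10.5037  x^+=0.6868  v^+=-5.2984  a^+=-3.2407
step 5: x_pred=-7.1021  r=5.5021  x^+=-4.9508  v^+=-6.4022  a^+=-2.1585
step 6: x_pred=-13.2991  r=10.1591  x^+=-9.3269  v^+=-4.2326  a^+=-0.1602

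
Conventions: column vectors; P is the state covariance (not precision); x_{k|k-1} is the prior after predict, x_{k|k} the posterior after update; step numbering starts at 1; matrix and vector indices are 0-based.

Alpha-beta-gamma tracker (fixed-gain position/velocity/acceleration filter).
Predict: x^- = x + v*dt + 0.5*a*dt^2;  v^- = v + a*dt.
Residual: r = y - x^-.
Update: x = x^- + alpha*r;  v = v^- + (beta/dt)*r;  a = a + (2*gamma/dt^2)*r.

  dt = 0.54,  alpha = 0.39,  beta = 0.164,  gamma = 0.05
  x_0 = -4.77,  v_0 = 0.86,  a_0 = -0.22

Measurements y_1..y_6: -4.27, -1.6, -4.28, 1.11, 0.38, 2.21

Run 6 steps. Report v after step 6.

step 1: x_pred=-4.3377  r=0.0677  x^+=-4.3113  v^+=0.7618  a^+=-0.1968
step 2: x_pred=-3.9286  r=2.3286  x^+=-3.0205  v^+=1.3627  a^+=0.6018
step 3: x_pred=-2.1969  r=-2.0831  x^+=-3.0093  v^+=1.0550  a^+=-0.1126
step 4: x_pred=-2.4560  r=3.5660  x^+=-1.0653  v^+=2.0772  a^+=1.1103
step 5: x_pred=0.2183  r=0.1617  x^+=0.2814  v^+=2.7259  a^+=1.1658
step 6: x_pred=1.9233  r=0.2867  x^+=2.0351  v^+=3.4425  a^+=1.2641

v_post = 3.4425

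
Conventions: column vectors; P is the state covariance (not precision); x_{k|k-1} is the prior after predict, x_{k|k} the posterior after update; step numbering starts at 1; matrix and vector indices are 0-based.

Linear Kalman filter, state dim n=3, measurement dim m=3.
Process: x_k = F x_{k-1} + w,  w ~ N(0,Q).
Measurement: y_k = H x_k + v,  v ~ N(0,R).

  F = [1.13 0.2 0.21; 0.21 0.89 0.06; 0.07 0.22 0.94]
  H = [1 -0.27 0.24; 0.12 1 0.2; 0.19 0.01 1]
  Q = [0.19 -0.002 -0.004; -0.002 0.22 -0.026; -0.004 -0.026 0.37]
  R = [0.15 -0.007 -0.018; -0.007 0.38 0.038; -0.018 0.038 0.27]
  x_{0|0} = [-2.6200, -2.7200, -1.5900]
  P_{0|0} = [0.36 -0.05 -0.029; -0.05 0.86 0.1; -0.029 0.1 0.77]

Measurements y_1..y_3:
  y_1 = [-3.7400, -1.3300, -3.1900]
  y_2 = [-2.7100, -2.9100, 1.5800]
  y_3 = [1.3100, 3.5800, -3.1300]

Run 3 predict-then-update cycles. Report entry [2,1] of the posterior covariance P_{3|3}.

P_post[2,1] = -0.0087

step 1: x^-=[-3.8385, -3.0664, -2.2764]  P^-=[0.6901 0.2105 0.1934; 0.2105 0.9111 0.2648; 0.1934 0.2648 1.1298]  S=[0.9164 0.1812 0.5044; 0.1812 1.5120 0.6249; 0.5044 0.6249 1.5043]  K=[0.7696 0.1742 -0.1133; -0.0774 0.6841 -0.0496; 0.0022 0.0226 0.7671]  nu=[-0.1831, 2.6523, -0.1536]  x^+=[-3.5001, -1.2302, -2.3346]  P^+=[0.1462 0.0522 -0.0661; 0.0522 0.2520 0.0016; -0.0661 0.0016 0.2205]
step 2: x^-=[-4.6914, -1.9700, -2.7102]  P^-=[0.3888 0.1279 0.0050; 0.1279 0.4449 0.0316; 0.0050 0.0316 0.5713]  S=[0.5334 0.0778 0.1833; 0.0778 0.8969 0.2225; 0.1833 0.2225 0.8584]  K=[0.6748 0.1601 -0.0922; -0.0279 0.5383 -0.0632; 0.0231 -0.0031 0.6629]  nu=[2.0999, 0.1650, 5.2012]  x^+=[-3.7274, -2.2687, 0.7857]  P^+=[0.1282 0.0484 -0.0558; 0.0484 0.1980 -0.0073; -0.0558 -0.0073 0.1891]
step 3: x^-=[-4.5007, -2.7548, -0.0215]  P^-=[0.3648 0.1091 0.0031; 0.1091 0.3991 0.0131; 0.0031 0.0131 0.5384]  S=[0.5158 0.0635 0.1747; 0.0635 0.8374 0.1925; 0.1747 0.1925 0.8235]  K=[0.6622 0.1530 -0.0870; -0.0318 0.5132 -0.0673; 0.0304 -0.0070 0.6499]  nu=[5.0721, 6.8792, -2.2258]  x^+=[0.1039, 0.7639, -1.3616]  P^+=[0.1251 0.0459 -0.0538; 0.0459 0.1889 -0.0087; -0.0538 -0.0087 0.1850]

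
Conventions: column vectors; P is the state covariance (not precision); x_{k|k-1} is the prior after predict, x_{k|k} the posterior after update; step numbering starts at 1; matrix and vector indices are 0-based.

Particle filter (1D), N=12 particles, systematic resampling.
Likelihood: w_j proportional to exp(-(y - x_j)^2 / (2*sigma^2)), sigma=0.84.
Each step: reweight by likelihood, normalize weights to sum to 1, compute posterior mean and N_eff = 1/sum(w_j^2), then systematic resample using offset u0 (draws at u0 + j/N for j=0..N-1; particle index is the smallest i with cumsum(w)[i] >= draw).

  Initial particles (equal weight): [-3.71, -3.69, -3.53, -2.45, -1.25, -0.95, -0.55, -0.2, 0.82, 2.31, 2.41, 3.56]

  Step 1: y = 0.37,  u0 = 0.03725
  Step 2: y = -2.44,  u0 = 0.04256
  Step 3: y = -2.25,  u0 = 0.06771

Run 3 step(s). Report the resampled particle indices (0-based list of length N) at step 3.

step 1: w=[0.0000, 0.0000, 0.0000, 0.0013, 0.0560, 0.1046, 0.1973, 0.2855, 0.3114, 0.0250, 0.0188, 0.0003]  mean=0.0212  Neff=4.3028  idx=[4, 5, 6, 6, 7, 7, 7, 7, 8, 8, 8, 8]
step 2: w=[0.4315, 0.2441, 0.0937, 0.0937, 0.0336, 0.0336, 0.0336, 0.0336, 0.0006, 0.0006, 0.0006, 0.0006]  mean=-0.8992  Neff=3.7328  idx=[0, 0, 0, 0, 0, 1, 1, 1, 2, 3, 4, 6]
step 3: w=[0.1321, 0.1321, 0.1321, 0.1321, 0.1321, 0.0810, 0.0810, 0.0810, 0.0346, 0.0346, 0.0137, 0.0137]  mean=-1.1000  Neff=9.1164  idx=[0, 1, 1, 2, 3, 3, 4, 4, 5, 6, 7, 10]

resampled_idx = [0, 1, 1, 2, 3, 3, 4, 4, 5, 6, 7, 10]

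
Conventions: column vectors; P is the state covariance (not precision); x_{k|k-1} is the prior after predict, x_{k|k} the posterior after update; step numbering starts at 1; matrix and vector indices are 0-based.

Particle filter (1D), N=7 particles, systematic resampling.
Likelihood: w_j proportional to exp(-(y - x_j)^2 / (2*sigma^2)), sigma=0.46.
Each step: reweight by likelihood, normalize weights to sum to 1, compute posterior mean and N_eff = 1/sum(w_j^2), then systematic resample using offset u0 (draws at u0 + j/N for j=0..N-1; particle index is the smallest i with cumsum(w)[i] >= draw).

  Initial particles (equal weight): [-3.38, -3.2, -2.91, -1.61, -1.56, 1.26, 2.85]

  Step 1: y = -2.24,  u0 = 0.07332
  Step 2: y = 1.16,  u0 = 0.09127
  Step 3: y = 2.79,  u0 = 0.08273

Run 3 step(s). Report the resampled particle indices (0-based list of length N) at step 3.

step 1: w=[0.0376, 0.0919, 0.2809, 0.3176, 0.2720, 0.0000, 0.0000]  mean=-2.1742  Neff=3.7937  idx=[1, 2, 2, 3, 3, 4, 4]
step 2: w=[0.0000, 0.0000, 0.0000, 0.1716, 0.1716, 0.3284, 0.3284]  mean=-1.5772  Neff=3.6423  idx=[3, 4, 5, 5, 5, 6, 6]
step 3: w=[0.0623, 0.0623, 0.1751, 0.1751, 0.1751, 0.1751, 0.1751]  mean=-1.5662  Neff=6.2096  idx=[1, 2, 3, 4, 5, 5, 6]

resampled_idx = [1, 2, 3, 4, 5, 5, 6]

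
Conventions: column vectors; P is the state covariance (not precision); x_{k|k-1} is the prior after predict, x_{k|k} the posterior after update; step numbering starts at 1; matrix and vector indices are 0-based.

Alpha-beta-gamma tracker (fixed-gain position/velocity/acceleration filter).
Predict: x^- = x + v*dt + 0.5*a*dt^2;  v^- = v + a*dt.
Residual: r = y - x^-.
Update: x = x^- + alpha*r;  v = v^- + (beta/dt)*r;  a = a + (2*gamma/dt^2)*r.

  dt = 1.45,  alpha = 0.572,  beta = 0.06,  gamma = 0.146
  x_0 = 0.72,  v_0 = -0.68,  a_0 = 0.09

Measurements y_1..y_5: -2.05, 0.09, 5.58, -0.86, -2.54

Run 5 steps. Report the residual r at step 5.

step 1: x_pred=-0.1714  r=-1.8786  x^+=-1.2460  v^+=-0.6272  a^+=-0.1709
step 2: x_pred=-2.3351  r=2.4251  x^+=-0.9479  v^+=-0.7747  a^+=0.1659
step 3: x_pred=-1.8969  r=7.4769  x^+=2.3799  v^+=-0.2248  a^+=1.2043
step 4: x_pred=3.3200  r=-4.1800  x^+=0.9291  v^+=1.3485  a^+=0.6238
step 5: x_pred=3.5401  r=-6.0801  x^+=0.0623  v^+=2.0014  a^+=-0.2207

resid = -6.0801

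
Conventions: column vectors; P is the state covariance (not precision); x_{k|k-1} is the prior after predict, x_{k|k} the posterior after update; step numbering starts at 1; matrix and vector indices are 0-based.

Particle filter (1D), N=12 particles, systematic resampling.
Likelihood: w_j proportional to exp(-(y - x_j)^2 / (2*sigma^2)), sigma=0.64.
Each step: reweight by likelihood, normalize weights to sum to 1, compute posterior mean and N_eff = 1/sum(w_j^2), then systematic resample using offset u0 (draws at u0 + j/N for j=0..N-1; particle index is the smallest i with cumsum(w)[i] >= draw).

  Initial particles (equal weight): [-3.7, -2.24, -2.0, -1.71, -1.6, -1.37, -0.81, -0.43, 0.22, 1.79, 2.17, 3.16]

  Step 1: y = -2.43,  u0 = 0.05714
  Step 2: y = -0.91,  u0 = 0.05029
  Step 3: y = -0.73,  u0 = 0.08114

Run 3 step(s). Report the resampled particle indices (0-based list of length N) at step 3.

resampled_idx = [2, 4, 5, 6, 7, 7, 8, 9, 10, 10, 11, 11]

step 1: w=[0.0442, 0.3029, 0.2526, 0.1681, 0.1365, 0.0803, 0.0129, 0.0024, 0.0001, 0.0000, 0.0000, 0.0000]  mean=-1.9747  Neff=4.7383  idx=[1, 1, 1, 1, 2, 2, 2, 3, 3, 4, 4, 5]
step 2: w=[0.0291, 0.0291, 0.0291, 0.0291, 0.0590, 0.0590, 0.0590, 0.1153, 0.1153, 0.1408, 0.1408, 0.1945]  mean=-1.7259  Neff=8.4828  idx=[1, 4, 5, 7, 7, 8, 9, 9, 10, 10, 11, 11]
step 3: w=[0.0152, 0.0343, 0.0343, 0.0761, 0.0761, 0.0761, 0.0975, 0.0975, 0.0975, 0.0975, 0.1490, 0.1490]  mean=-1.5937  Neff=9.7683  idx=[2, 4, 5, 6, 7, 7, 8, 9, 10, 10, 11, 11]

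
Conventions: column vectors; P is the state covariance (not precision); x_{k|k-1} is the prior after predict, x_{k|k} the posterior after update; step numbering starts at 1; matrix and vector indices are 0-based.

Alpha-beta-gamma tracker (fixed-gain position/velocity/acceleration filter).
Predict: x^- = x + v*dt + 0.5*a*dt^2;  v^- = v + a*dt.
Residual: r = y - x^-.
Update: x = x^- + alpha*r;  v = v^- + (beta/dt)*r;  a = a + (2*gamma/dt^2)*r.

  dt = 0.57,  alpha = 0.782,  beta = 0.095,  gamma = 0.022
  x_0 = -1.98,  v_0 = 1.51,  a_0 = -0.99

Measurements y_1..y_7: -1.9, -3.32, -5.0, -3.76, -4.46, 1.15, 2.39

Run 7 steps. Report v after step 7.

v_post = -1.2993

step 1: x_pred=-1.2801  r=-0.6199  x^+=-1.7649  v^+=0.8424  a^+=-1.0739
step 2: x_pred=-1.4592  r=-1.8608  x^+=-2.9143  v^+=-0.0799  a^+=-1.3260
step 3: x_pred=-3.1753  r=-1.8247  x^+=-4.6022  v^+=-1.1398  a^+=-1.5731
step 4: x_pred=-5.5075  r=1.7475  x^+=-4.1409  v^+=-1.7452  a^+=-1.3364
step 5: x_pred=-5.3528  r=0.8928  x^+=-4.6546  v^+=-2.3582  a^+=-1.2155
step 6: x_pred=-6.1963  r=7.3463  x^+=-0.4515  v^+=-1.8266  a^+=-0.2206
step 7: x_pred=-1.5285  r=3.9185  x^+=1.5358  v^+=-1.2993  a^+=0.3100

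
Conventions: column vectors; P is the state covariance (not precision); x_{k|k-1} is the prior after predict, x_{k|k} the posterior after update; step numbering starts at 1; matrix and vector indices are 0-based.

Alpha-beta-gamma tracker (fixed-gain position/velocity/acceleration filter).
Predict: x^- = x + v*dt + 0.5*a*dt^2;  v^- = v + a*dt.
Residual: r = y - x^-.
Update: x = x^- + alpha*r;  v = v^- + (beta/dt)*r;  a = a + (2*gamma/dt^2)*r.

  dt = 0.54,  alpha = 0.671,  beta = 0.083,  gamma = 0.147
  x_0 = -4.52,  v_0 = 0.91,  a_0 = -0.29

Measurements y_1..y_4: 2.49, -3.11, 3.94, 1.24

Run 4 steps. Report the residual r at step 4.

resid = -5.1994

step 1: x_pred=-4.0709  r=6.5609  x^+=0.3315  v^+=1.7618  a^+=6.3249
step 2: x_pred=2.2050  r=-5.3150  x^+=-1.3614  v^+=4.3603  a^+=0.9661
step 3: x_pred=1.1341  r=2.8059  x^+=3.0169  v^+=5.3133  a^+=3.7951
step 4: x_pred=6.4394  r=-5.1994  x^+=2.9506  v^+=6.5635  a^+=-1.4470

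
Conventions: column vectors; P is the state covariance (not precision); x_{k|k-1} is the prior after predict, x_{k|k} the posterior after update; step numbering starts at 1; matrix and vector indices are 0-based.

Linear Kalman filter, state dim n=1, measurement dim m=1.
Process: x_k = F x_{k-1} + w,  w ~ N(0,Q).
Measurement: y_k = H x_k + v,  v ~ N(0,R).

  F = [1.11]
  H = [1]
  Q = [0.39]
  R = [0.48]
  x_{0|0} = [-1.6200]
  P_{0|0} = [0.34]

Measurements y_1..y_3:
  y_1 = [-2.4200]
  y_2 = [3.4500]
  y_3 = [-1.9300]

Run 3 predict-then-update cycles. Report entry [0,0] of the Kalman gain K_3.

step 1: x^-=[-1.7982]  P^-=[0.8089]  S=[1.2889]  K=[0.6276]  nu=[-0.6218]  x^+=[-2.1884]  P^+=[0.3012]
step 2: x^-=[-2.4292]  P^-=[0.7612]  S=[1.2412]  K=[0.6133]  nu=[5.8792]  x^+=[1.1763]  P^+=[0.2944]
step 3: x^-=[1.3057]  P^-=[0.7527]  S=[1.2327]  K=[0.6106]  nu=[-3.2357]  x^+=[-0.6700]  P^+=[0.2931]

K[0,0] = 0.6106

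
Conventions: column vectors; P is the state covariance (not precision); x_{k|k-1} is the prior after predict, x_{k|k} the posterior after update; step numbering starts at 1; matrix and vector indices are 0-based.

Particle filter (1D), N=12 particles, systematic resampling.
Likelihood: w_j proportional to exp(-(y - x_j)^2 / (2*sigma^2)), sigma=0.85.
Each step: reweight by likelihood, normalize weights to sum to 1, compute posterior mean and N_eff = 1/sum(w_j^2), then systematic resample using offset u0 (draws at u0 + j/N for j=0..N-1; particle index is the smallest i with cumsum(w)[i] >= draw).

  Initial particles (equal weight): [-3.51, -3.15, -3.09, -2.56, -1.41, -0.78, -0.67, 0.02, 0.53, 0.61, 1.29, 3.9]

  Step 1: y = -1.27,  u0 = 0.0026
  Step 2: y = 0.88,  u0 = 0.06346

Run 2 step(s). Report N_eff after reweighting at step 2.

N_eff = 5.3579

step 1: w=[0.0085, 0.0236, 0.0275, 0.0862, 0.2690, 0.2309, 0.2125, 0.0862, 0.0290, 0.0236, 0.0029, 0.0000]  mean=-1.0765  Neff=5.3047  idx=[0, 3, 4, 4, 4, 5, 5, 5, 6, 6, 6, 7]
step 2: w=[0.0000, 0.0002, 0.0157, 0.0157, 0.0157, 0.0877, 0.0877, 0.0877, 0.1120, 0.1120, 0.1120, 0.3539]  mean=-0.4899  Neff=5.3579  idx=[5, 6, 7, 8, 8, 9, 10, 11, 11, 11, 11, 11]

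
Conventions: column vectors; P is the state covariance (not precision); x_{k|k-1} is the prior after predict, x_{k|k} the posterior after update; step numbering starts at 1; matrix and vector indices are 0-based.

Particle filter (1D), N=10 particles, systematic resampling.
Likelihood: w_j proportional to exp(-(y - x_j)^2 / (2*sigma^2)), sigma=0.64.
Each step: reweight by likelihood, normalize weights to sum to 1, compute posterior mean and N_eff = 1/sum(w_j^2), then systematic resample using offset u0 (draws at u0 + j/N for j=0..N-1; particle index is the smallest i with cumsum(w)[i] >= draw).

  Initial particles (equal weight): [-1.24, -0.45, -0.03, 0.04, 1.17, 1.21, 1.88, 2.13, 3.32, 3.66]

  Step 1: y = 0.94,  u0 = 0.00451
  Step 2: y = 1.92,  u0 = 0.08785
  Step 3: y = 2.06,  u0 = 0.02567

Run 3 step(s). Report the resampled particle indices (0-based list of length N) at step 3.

step 1: w=[0.0010, 0.0299, 0.1004, 0.1178, 0.2969, 0.2897, 0.1077, 0.0562, 0.0003, 0.0000]  mean=1.0083  Neff=4.7238  idx=[1, 2, 3, 4, 4, 4, 5, 5, 5, 6]
step 2: w=[0.0003, 0.0023, 0.0032, 0.1212, 0.1212, 0.1212, 0.1301, 0.1301, 0.1301, 0.2403]  mean=1.3494  Neff=6.5526  idx=[3, 4, 5, 6, 6, 7, 8, 9, 9, 9]
step 3: w=[0.0669, 0.0669, 0.0669, 0.0729, 0.0729, 0.0729, 0.0729, 0.1692, 0.1692, 0.1692]  mean=1.5421  Neff=8.2922  idx=[0, 1, 3, 4, 6, 7, 7, 8, 8, 9]

resampled_idx = [0, 1, 3, 4, 6, 7, 7, 8, 8, 9]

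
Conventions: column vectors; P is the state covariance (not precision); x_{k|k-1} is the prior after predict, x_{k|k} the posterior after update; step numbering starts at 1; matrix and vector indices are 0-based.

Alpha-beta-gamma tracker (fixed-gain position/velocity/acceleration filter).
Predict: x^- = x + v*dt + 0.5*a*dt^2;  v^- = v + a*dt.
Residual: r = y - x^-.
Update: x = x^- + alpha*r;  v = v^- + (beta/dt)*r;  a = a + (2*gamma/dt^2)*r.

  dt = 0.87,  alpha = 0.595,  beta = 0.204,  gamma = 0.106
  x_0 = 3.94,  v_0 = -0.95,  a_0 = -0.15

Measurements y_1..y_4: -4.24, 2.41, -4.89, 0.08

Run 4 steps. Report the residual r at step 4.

resid = 7.7565

step 1: x_pred=3.0567  r=-7.2967  x^+=-1.2848  v^+=-2.7915  a^+=-2.1937
step 2: x_pred=-4.5436  r=6.9536  x^+=-0.4062  v^+=-3.0695  a^+=-0.2461
step 3: x_pred=-3.1698  r=-1.7202  x^+=-4.1933  v^+=-3.6870  a^+=-0.7279
step 4: x_pred=-7.6765  r=7.7565  x^+=-3.0614  v^+=-2.5015  a^+=1.4446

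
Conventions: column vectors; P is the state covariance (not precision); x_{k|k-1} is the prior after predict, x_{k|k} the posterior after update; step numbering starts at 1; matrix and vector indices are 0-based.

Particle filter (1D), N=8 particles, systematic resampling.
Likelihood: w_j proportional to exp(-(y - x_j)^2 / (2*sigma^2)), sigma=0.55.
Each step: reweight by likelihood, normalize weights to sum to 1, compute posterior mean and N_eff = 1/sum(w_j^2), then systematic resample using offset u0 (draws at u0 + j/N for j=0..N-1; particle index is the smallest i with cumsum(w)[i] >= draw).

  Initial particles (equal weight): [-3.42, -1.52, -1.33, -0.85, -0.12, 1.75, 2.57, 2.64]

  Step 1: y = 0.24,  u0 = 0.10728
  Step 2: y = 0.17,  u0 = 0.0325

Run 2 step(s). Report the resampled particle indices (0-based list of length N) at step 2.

resampled_idx = [0, 1, 2, 3, 4, 4, 5, 6]

step 1: w=[0.0000, 0.0060, 0.0171, 0.1412, 0.8122, 0.0232, 0.0001, 0.0001]  mean=-0.2082  Neff=1.4694  idx=[3, 4, 4, 4, 4, 4, 4, 5]
step 2: w=[0.0331, 0.1607, 0.1607, 0.1607, 0.1607, 0.1607, 0.1607, 0.0030]  mean=-0.1386  Neff=6.4115  idx=[0, 1, 2, 3, 4, 4, 5, 6]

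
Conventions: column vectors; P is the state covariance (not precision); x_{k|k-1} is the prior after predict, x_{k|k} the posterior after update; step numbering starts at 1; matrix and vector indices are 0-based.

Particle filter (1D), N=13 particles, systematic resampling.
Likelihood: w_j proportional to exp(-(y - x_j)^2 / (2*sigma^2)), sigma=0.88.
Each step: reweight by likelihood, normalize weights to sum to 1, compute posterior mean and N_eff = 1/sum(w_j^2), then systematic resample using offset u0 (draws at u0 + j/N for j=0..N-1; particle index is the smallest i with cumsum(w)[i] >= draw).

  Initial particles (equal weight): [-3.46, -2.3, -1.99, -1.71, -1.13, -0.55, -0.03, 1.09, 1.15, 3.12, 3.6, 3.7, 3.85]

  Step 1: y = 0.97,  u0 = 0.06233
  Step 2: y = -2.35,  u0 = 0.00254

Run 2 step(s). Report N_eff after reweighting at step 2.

step 1: w=[0.0000, 0.0004, 0.0012, 0.0034, 0.0202, 0.0785, 0.1829, 0.3456, 0.3416, 0.0176, 0.0040, 0.0028, 0.0016]  mean=0.7754  Neff=3.6158  idx=[5, 6, 6, 7, 7, 7, 7, 7, 8, 8, 8, 8, 9]
step 2: w=[0.6524, 0.1636, 0.1636, 0.0025, 0.0025, 0.0025, 0.0025, 0.0025, 0.0019, 0.0019, 0.0019, 0.0019, 0.0000]  mean=-0.3458  Neff=2.0870  idx=[0, 0, 0, 0, 0, 0, 0, 0, 0, 1, 1, 2, 2]

N_eff = 2.0870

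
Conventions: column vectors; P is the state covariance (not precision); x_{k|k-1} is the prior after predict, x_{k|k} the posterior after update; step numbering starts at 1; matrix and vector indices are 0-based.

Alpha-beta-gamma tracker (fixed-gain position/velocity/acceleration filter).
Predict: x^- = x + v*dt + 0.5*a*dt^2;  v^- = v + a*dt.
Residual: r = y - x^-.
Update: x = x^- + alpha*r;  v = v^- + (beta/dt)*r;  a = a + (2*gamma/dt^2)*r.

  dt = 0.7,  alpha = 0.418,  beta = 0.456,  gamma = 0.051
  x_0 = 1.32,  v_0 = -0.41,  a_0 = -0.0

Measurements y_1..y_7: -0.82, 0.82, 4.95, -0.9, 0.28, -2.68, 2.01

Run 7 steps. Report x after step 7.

step 1: x_pred=1.0330  r=-1.8530  x^+=0.2584  v^+=-1.6171  a^+=-0.3857
step 2: x_pred=-0.9680  r=1.7880  x^+=-0.2206  v^+=-0.7223  a^+=-0.0135
step 3: x_pred=-0.7296  r=5.6796  x^+=1.6445  v^+=2.9680  a^+=1.1688
step 4: x_pred=4.0085  r=-4.9085  x^+=1.9567  v^+=0.5887  a^+=0.1470
step 5: x_pred=2.4048  r=-2.1248  x^+=1.5166  v^+=-0.6926  a^+=-0.2953
step 6: x_pred=0.9595  r=-3.6395  x^+=-0.5618  v^+=-3.2702  a^+=-1.0529
step 7: x_pred=-3.1089  r=5.1189  x^+=-0.9692  v^+=-0.6726  a^+=0.0127

x_post = -0.9692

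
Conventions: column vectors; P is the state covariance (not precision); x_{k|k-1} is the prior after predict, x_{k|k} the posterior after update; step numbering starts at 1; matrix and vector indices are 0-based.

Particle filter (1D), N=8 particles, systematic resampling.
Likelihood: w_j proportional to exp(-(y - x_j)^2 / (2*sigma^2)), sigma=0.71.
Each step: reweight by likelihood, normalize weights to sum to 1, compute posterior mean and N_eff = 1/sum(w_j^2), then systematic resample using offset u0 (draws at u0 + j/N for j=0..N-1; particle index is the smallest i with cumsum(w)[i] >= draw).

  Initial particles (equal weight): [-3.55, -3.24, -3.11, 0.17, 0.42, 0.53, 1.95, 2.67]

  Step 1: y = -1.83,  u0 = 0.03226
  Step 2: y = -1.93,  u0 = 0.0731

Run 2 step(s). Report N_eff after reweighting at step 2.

step 1: w=[0.1270, 0.3324, 0.4702, 0.0452, 0.0158, 0.0095, 0.0000, 0.0000]  mean=-2.9706  Neff=2.8567  idx=[0, 1, 1, 1, 2, 2, 2, 2]
step 2: w=[0.0455, 0.1121, 0.1121, 0.1121, 0.1545, 0.1545, 0.1545, 0.1545]  mean=-3.1738  Neff=7.3907  idx=[1, 2, 3, 4, 5, 6, 6, 7]

N_eff = 7.3907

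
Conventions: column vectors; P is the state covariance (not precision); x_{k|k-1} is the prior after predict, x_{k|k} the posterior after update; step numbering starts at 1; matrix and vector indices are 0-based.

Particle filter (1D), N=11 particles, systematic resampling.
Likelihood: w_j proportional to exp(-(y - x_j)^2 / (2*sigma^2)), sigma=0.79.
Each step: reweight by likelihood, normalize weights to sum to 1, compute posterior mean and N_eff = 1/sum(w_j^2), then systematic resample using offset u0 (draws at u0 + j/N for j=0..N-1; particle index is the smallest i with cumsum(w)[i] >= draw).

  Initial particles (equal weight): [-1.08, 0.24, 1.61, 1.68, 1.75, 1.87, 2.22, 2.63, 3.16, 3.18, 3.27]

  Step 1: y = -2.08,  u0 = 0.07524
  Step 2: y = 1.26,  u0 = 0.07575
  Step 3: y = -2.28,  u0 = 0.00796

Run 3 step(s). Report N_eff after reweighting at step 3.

step 1: w=[0.9709, 0.0290, 0.0000, 0.0000, 0.0000, 0.0000, 0.0000, 0.0000, 0.0000, 0.0000, 0.0000]  mean=-1.0415  Neff=1.0599  idx=[0, 0, 0, 0, 0, 0, 0, 0, 0, 0, 1]
step 2: w=[0.0223, 0.0223, 0.0223, 0.0223, 0.0223, 0.0223, 0.0223, 0.0223, 0.0223, 0.0223, 0.7774]  mean=-0.0538  Neff=1.6411  idx=[3, 7, 10, 10, 10, 10, 10, 10, 10, 10, 10]
step 3: w=[0.4595, 0.4595, 0.0090, 0.0090, 0.0090, 0.0090, 0.0090, 0.0090, 0.0090, 0.0090, 0.0090]  mean=-0.9732  Neff=2.3636  idx=[0, 0, 0, 0, 0, 1, 1, 1, 1, 1, 1]

N_eff = 2.3636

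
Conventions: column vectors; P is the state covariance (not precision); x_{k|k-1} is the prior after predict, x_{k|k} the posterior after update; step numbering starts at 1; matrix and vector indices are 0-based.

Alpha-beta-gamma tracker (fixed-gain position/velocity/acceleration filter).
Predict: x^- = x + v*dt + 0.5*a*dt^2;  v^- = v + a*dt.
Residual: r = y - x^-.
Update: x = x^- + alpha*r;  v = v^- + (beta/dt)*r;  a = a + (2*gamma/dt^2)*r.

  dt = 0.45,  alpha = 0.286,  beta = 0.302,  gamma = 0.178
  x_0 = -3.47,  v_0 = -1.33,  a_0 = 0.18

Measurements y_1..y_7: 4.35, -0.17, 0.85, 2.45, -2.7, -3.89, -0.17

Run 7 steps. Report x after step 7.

x_post = -12.1110

step 1: x_pred=-4.0503  r=8.4003  x^+=-1.6478  v^+=4.3885  a^+=14.9479
step 2: x_pred=1.8405  r=-2.0105  x^+=1.2655  v^+=9.7658  a^+=11.4134
step 3: x_pred=6.8157  r=-5.9657  x^+=5.1095  v^+=10.8981  a^+=0.9255
step 4: x_pred=10.1074  r=-7.6574  x^+=7.9174  v^+=6.1757  a^+=-12.5364
step 5: x_pred=9.4271  r=-12.1271  x^+=5.9588  v^+=-7.6044  a^+=-33.8562
step 6: x_pred=-0.8911  r=-2.9989  x^+=-1.7488  v^+=-24.8522  a^+=-39.1282
step 7: x_pred=-16.8940  r=16.7240  x^+=-12.1110  v^+=-31.2362  a^+=-9.7270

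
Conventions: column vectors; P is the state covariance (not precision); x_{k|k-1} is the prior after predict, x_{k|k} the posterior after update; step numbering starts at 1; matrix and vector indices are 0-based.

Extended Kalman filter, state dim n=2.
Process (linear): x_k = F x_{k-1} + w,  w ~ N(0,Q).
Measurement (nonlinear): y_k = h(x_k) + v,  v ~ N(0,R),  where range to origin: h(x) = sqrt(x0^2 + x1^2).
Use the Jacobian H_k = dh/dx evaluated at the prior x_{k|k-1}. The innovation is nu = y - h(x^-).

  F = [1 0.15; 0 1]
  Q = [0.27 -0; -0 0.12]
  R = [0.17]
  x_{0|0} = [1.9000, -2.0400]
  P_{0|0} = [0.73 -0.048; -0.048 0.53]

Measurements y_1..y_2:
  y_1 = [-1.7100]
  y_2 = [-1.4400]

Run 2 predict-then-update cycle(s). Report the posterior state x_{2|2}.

step 1: x^-=[1.5940, -2.0400]  P^-=[0.9975 0.0315; 0.0315 0.6500]  H_jac=[0.6157 -0.7880]  S=[0.9212]  K=[0.6398; -0.5350]  nu=[-4.2989]  x^+=[-1.1564, 0.2597]  P^+=[0.6205 0.3468; 0.3468 0.3864]
step 2: x^-=[-1.1174, 0.2597]  P^-=[1.0032 0.4047; 0.4047 0.5064]  H_jac=[-0.9740 0.2264]  S=[0.9692]  K=[-0.9136; -0.2885]  nu=[-2.5872]  x^+=[1.2463, 1.0061]  P^+=[0.1942 0.1493; 0.1493 0.4257]

x_post = [1.2463, 1.0061]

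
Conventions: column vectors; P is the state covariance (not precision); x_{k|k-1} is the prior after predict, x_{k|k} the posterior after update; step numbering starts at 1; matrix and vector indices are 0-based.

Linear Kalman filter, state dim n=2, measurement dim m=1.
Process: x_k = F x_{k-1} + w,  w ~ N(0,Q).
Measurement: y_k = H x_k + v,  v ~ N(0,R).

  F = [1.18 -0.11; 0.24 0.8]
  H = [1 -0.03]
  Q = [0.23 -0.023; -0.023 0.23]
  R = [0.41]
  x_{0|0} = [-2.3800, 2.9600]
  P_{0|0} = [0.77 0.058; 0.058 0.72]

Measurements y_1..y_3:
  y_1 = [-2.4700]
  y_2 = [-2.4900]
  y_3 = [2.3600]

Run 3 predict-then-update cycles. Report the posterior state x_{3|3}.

step 1: x^-=[-3.1340, 1.7968]  P^-=[1.2958 0.1849; 0.1849 0.7574]  S=[1.6954]  K=[0.7610; 0.0957]  nu=[0.7179]  x^+=[-2.5876, 1.8655]  P^+=[0.3139 0.0615; 0.0615 0.7419]
step 2: x^-=[-3.2586, 0.8714]  P^-=[0.6600 0.0570; 0.0570 0.7465]  S=[1.0673]  K=[0.6168; 0.0324]  nu=[0.7948]  x^+=[-2.7684, 0.8971]  P^+=[0.2540 0.0357; 0.0357 0.7454]
step 3: x^-=[-3.3654, 0.0533]  P^-=[0.5834 0.0161; 0.0161 0.7354]  S=[0.9931]  K=[0.5870; -0.0060]  nu=[5.7270]  x^+=[-0.0039, 0.0186]  P^+=[0.2412 0.0196; 0.0196 0.7353]

x_post = [-0.0039, 0.0186]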